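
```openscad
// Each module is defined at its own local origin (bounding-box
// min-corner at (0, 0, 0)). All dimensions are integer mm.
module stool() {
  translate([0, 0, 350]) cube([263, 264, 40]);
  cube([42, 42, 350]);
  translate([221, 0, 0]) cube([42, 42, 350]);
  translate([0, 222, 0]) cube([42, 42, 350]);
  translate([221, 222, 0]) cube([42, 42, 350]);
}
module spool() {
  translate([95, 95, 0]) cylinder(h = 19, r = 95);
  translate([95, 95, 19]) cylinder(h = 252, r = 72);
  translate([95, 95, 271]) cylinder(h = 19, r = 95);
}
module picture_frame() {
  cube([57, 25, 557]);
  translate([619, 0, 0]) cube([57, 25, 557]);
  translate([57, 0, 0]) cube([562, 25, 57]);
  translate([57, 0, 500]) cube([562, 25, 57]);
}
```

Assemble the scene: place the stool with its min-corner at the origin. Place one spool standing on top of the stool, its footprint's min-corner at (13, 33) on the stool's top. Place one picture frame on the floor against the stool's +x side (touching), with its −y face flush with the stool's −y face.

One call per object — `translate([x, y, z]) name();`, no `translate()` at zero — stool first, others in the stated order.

stool();
translate([13, 33, 390]) spool();
translate([263, 0, 0]) picture_frame();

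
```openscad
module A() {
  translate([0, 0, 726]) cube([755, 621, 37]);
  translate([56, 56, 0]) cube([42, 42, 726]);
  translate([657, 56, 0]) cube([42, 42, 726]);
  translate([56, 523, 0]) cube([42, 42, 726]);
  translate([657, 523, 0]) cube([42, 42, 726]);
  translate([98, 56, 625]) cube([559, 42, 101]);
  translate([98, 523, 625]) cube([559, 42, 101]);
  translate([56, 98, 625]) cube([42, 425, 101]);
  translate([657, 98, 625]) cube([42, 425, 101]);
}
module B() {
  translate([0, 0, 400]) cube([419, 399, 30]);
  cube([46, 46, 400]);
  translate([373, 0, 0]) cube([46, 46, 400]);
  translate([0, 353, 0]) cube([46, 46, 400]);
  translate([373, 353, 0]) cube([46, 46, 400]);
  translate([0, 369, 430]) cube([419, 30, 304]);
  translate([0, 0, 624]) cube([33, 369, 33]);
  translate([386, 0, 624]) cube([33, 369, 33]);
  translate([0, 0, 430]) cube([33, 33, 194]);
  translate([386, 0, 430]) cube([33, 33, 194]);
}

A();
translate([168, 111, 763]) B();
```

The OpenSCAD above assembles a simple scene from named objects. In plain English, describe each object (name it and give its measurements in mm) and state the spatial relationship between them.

A is a rectangular dining table. The top is 755×621×37 mm with its upper surface at z = 763 mm. It stands on four 42×42 mm square legs, each inset 56 mm from the nearest pair of top edges, running from the floor to the underside of the top. Four apron rails, 42 mm thick and 101 mm tall, run between adjacent legs with their top edges flush with the underside of the top and their outer faces flush with the legs' outer faces.

B is a chair. The seat is a 419×399×30 mm slab with its top at z = 430 mm, on four 46×46 mm corner legs (flush with the seat edges, standing on z = 0). A flat backrest 30 mm thick, 304 mm tall, spans the full seat width and rises from the seat top along its +y edge, rear face flush with the rear of the seat. Two armrests of 33×33 mm section run along each side from the seat's front edge to the front of the backrest, top faces 227 mm above the seat top and outer faces flush with the seat's x-edges; a 33×33 mm post under the front of each armrest stands on the seat at the front corner.

The chair is on top of the table, centred.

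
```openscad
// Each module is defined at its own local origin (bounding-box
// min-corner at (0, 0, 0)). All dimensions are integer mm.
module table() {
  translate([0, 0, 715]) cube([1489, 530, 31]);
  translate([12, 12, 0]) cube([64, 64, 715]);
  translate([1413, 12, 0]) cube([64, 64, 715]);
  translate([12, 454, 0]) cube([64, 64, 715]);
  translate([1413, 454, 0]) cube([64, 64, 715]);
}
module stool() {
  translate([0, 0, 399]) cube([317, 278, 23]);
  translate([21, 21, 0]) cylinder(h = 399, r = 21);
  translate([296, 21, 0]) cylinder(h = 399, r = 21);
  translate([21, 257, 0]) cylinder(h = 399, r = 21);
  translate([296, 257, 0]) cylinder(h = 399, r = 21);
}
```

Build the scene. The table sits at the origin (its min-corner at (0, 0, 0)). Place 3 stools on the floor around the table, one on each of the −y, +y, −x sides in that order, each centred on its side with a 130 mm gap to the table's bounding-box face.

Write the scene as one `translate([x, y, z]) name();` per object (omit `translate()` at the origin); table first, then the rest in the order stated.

table();
translate([586, -408, 0]) stool();
translate([586, 660, 0]) stool();
translate([-447, 126, 0]) stool();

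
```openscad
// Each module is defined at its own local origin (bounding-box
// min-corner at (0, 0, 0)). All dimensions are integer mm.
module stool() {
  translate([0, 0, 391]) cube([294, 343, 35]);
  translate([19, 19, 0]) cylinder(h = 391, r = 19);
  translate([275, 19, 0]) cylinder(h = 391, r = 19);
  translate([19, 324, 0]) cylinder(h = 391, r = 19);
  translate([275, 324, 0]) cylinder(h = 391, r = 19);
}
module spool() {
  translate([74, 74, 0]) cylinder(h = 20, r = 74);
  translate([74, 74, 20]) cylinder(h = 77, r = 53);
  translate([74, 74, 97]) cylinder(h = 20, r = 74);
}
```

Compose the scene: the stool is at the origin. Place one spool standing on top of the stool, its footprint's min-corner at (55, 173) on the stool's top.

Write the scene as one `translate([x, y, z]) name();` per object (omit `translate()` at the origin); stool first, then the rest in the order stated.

stool();
translate([55, 173, 426]) spool();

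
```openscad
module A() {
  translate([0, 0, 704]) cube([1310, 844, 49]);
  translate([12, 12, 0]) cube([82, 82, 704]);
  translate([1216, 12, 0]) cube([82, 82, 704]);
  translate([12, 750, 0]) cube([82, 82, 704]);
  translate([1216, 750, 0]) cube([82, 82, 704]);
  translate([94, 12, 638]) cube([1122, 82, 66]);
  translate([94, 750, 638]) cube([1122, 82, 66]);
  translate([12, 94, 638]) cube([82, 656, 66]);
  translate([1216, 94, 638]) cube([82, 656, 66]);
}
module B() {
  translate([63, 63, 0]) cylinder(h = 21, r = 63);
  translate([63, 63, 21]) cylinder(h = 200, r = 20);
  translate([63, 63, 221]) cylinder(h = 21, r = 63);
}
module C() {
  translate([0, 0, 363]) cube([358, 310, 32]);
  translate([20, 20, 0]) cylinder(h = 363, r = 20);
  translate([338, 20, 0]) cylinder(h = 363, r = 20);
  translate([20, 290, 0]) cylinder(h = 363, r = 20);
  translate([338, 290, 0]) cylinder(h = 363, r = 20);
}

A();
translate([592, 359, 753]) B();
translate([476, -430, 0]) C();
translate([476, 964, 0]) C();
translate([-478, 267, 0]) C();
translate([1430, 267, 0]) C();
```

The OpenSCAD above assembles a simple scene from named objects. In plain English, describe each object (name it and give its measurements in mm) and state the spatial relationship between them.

A is a rectangular dining table. The top is 1310×844×49 mm with its upper surface at z = 753 mm. It stands on four 82×82 mm square legs, each inset 12 mm from the nearest pair of top edges, running from the floor to the underside of the top. Four apron rails, 82 mm thick and 66 mm tall, run between adjacent legs with their top edges flush with the underside of the top and their outer faces flush with the legs' outer faces.

B is a spool: two coaxial disc flanges of radius 63 mm and thickness 21 mm, joined by a core cylinder of radius 20 mm and height 200 mm. The lower flange rests on z = 0 and the three cylinders share a vertical axis.

C is a four-legged stool. The seat is 358×310 mm, 32 mm thick, top at z = 395 mm. It stands on four round legs, each 40 mm in diameter, from z = 0 to the seat underside, each leg's axis is inset half a diameter from the nearest pair of seat edges (so the leg's bounding box is flush with the corner).

The spool is on top of the table, centred. Four stools sit around the table at the −y, +y, −x, +x sides.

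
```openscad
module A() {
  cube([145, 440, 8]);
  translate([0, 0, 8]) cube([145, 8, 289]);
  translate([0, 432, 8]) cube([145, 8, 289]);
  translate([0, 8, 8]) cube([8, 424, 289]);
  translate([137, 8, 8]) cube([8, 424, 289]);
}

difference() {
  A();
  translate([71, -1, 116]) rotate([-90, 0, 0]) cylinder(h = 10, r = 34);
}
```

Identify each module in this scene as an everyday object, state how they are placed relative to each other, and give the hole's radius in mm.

The subtracted cylinder has r = 34 mm.

A is an open box. The open box has a circular hole through its front wall. The hole's radius is 34 mm.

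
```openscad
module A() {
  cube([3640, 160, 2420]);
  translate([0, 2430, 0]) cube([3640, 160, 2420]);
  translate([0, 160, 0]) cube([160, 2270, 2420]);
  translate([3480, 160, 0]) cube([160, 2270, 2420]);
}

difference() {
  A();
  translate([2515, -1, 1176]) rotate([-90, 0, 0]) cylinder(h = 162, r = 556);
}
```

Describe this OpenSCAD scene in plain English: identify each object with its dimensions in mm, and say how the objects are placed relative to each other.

A is the wall frame of a small rectangular building: four walls, each 2420 mm tall and 160 mm thick, enclosing a footprint 3640 mm (x) by 2590 mm (y) outside-to-outside, with no floor or roof. The front and back walls (the −y and +y sides) span the full width; the two side walls fit between them.

The house frame has a circular hole of radius 556 mm through its front wall, centred at (x = 2515, z = 1176).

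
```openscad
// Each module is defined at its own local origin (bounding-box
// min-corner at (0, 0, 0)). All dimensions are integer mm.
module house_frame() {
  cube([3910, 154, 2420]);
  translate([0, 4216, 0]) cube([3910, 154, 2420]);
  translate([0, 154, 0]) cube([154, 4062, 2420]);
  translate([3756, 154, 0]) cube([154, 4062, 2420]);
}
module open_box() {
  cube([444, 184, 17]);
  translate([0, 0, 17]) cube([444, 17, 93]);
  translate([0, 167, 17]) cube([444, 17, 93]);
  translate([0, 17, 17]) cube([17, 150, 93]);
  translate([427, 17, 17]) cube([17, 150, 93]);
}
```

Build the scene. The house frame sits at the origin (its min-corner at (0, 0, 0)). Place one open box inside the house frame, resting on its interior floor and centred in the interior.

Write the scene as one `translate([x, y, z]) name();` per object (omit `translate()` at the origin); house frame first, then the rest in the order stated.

house_frame();
translate([1733, 2093, 0]) open_box();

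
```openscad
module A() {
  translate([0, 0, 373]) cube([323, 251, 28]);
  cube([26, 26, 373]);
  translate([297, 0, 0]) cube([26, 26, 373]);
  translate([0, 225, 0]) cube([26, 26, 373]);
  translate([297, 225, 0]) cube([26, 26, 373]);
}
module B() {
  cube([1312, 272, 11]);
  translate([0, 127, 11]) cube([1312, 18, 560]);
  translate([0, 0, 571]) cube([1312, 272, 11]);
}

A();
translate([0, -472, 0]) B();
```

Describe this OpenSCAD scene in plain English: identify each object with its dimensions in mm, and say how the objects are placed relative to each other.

A is a four-legged stool. The seat is a 323×251×28 mm slab whose top surface is at z = 401 mm; four square legs, each 26×26 mm in cross-section, run from the floor (z = 0) to the underside of the seat, each flush with a corner of the seat.

B is an I-beam lying along x, 1312 mm long. Overall section height 582 mm. Two flanges 272 mm wide (y) and 11 mm thick, one on the floor and one at the top; a web 18 mm thick runs between them, centred on the flange width.

The I-beam is on the floor beside the stool on its −y side.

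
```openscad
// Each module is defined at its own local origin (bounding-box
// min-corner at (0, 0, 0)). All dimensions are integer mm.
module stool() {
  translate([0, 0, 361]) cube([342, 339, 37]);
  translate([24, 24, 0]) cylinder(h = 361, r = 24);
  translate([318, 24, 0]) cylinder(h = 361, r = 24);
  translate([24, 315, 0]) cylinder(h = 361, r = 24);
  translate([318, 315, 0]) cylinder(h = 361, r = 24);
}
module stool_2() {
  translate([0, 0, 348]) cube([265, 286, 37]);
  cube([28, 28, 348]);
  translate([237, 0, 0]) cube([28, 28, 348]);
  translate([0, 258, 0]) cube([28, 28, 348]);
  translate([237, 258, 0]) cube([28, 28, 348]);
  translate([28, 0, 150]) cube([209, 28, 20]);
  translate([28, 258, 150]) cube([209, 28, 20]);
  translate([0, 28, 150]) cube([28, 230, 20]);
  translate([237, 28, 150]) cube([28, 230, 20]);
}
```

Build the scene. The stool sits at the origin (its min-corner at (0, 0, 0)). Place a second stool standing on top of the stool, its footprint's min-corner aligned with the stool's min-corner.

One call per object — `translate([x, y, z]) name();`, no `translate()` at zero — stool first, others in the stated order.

stool();
translate([0, 0, 398]) stool_2();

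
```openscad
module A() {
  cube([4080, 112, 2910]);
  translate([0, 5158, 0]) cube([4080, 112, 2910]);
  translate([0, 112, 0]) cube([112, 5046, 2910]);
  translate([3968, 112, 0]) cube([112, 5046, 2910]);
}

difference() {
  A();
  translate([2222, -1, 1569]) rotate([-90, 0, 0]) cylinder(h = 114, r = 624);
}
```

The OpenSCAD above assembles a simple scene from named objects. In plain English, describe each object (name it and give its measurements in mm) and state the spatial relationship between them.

A is a box-shaped house frame (walls only): outside footprint 4080×5270 mm, wall height 2910 mm, wall thickness 112 mm. The two y-facing walls run the full x-width; the two x-facing walls fit between the inner faces of the y-facing walls.

The house frame has a circular hole of radius 624 mm through its front wall, centred at (x = 2222, z = 1569).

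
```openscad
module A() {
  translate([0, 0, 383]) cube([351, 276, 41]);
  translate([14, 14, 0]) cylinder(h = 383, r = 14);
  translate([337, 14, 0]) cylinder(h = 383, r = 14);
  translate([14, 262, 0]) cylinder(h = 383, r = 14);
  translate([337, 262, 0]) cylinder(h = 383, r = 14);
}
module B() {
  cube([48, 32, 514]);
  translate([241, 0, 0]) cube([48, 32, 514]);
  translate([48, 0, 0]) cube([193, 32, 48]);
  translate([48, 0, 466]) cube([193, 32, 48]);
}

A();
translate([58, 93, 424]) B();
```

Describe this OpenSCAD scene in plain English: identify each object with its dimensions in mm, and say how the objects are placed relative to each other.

A is a four-legged stool. The seat is 351×276 mm, 41 mm thick, top at z = 424 mm. It stands on four round legs, each 28 mm in diameter, from z = 0 to the seat underside, each leg's axis is inset half a diameter from the nearest pair of seat edges (so the leg's bounding box is flush with the corner).

B is a rectangular picture frame lying in the x–z plane (depth along y). The opening is 193 mm wide (x) by 418 mm tall (z), surrounded by a border 48 mm wide on all four sides. The frame is 32 mm deep and is made of two full-height vertical stiles with two horizontal rails fitted between them.

The picture frame is on top of the stool.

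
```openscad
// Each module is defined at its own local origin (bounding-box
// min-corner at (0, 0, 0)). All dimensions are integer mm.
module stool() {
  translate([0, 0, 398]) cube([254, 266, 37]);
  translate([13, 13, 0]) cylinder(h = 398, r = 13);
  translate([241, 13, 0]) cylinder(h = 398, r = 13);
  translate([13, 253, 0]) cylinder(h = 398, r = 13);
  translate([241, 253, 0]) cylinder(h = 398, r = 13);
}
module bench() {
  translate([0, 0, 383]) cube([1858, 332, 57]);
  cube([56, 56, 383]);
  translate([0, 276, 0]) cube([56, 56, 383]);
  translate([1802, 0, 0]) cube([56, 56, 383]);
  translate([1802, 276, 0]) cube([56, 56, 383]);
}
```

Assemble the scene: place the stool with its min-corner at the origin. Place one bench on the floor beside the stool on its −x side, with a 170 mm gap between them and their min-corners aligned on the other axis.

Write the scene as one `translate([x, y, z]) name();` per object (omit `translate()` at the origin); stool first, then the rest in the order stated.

stool();
translate([-2028, 0, 0]) bench();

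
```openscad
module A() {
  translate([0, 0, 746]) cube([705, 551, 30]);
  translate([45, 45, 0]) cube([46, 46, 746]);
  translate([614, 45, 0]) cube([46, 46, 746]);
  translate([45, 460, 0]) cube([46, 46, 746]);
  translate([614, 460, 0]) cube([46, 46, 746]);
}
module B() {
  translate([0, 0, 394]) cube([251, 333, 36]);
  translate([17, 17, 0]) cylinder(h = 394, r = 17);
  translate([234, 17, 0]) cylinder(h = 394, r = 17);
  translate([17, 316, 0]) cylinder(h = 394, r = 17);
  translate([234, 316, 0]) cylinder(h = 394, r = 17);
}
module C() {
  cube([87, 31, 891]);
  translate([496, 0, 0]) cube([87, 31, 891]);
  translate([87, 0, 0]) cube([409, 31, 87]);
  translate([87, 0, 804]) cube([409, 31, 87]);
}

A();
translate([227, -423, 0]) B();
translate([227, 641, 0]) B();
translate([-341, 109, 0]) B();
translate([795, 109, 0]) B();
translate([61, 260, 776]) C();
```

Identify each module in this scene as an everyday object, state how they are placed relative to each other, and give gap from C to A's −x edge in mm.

The picture frame's min-x is at 61; the table's min-x is 0; gap = 61 mm.

A is a table. B is a stool. C is a picture frame. Four stools sit around the table at the −y, +y, −x, +x sides. The picture frame is on top of the table, centred. The gap from the picture frame to the table's −x edge is 61 mm.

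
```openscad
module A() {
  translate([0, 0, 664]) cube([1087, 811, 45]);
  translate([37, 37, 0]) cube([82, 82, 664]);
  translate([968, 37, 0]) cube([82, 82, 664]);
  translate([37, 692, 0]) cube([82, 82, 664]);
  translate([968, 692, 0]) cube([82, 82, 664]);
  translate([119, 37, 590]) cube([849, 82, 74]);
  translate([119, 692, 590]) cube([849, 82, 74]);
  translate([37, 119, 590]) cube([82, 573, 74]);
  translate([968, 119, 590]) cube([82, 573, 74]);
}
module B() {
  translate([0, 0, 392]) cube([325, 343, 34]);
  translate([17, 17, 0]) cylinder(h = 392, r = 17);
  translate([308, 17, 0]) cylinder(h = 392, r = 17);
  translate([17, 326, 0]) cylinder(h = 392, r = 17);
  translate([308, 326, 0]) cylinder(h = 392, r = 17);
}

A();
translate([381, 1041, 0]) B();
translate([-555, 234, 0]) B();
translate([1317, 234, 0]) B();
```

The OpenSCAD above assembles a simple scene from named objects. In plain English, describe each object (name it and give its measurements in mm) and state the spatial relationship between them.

A is a table: top 1087 mm (x) × 811 mm (y), 45 mm thick, upper face at z = 709 mm, on four 82×82 mm square legs, each inset 37 mm from the nearest pair of top edges, running from z = 0 to the bottom of the top. Four apron rails, 82 mm thick and 74 mm tall, run between adjacent legs with their top edges flush with the underside of the top and their outer faces flush with the legs' outer faces.

B is a simple wooden stool: a rectangular seat 325 mm (x) by 343 mm (y), 34 mm thick, top face at z = 426 mm, on four round legs, each 34 mm in diameter. The legs rest on z = 0, each leg's axis is inset half a diameter from the nearest pair of seat edges (so the leg's bounding box is flush with the corner).

Three stools sit around the table at the +y, −x, +x sides.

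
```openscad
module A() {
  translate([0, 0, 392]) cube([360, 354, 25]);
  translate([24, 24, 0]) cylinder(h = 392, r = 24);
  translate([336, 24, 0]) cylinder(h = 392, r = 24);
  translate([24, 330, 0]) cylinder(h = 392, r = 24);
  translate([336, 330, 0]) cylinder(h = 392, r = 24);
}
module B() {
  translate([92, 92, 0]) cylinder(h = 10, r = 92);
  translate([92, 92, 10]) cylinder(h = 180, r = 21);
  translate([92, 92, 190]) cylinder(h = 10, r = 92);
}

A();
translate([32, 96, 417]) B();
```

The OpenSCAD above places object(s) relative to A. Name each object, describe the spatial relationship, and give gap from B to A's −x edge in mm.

A is a stool. B is a spool. The spool is on top of the stool. The gap from the spool to the stool's −x edge is 32 mm.

The spool's min-x is at 32; the stool's min-x is 0; gap = 32 mm.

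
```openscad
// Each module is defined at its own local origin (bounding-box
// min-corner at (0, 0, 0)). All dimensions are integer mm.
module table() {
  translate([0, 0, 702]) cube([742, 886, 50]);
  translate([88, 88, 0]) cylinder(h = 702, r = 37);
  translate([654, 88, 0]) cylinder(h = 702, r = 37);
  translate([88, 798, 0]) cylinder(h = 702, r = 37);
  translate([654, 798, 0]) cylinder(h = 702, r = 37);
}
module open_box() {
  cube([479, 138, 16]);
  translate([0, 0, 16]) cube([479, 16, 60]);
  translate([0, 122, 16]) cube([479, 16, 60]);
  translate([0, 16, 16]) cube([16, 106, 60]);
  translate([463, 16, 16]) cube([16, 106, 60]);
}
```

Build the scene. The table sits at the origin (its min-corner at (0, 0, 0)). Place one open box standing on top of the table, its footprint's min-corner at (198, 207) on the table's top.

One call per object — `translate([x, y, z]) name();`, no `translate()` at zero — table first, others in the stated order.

table();
translate([198, 207, 752]) open_box();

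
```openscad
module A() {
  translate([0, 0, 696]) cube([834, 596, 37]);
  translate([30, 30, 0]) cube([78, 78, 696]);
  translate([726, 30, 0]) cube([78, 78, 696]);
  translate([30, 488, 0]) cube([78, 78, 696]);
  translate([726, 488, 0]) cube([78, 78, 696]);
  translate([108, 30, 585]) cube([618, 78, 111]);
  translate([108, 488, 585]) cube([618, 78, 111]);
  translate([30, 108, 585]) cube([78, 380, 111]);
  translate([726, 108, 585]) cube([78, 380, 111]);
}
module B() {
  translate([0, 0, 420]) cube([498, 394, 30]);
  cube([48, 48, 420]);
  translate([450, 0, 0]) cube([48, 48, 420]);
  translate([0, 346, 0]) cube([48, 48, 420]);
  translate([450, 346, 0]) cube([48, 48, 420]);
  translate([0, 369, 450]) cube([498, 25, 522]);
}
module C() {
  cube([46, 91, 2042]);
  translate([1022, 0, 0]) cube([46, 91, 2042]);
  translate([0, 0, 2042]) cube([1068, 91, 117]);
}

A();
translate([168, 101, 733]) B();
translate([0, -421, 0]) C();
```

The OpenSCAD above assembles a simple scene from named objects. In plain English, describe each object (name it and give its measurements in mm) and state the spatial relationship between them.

A is a table: top 834 mm (x) × 596 mm (y), 37 mm thick, upper face at z = 733 mm, on four 78×78 mm square legs, each inset 30 mm from the nearest pair of top edges, running from z = 0 to the bottom of the top. Four apron rails, 78 mm thick and 111 mm tall, run between adjacent legs with their top edges flush with the underside of the top and their outer faces flush with the legs' outer faces.

B is a chair: 498×394 mm seat, 30 mm thick, top at z = 450 mm, on four 48 mm square corner legs flush with the seat edges. A 25 mm thick backrest slab spans the full seat width, extending 522 mm above the seat top, its back face flush with the seat's +y edge.

C is a door frame. The clear opening is 976 mm wide and 2042 mm high. Two 46 mm wide jambs, 91 mm deep, stand either side of the opening from the floor to the top of the opening. A 117 mm thick head sits across the top of both jambs, spanning the full outside width of the frame.

The chair is on top of the table, centred. The door frame is on the floor beside the table on its −y side.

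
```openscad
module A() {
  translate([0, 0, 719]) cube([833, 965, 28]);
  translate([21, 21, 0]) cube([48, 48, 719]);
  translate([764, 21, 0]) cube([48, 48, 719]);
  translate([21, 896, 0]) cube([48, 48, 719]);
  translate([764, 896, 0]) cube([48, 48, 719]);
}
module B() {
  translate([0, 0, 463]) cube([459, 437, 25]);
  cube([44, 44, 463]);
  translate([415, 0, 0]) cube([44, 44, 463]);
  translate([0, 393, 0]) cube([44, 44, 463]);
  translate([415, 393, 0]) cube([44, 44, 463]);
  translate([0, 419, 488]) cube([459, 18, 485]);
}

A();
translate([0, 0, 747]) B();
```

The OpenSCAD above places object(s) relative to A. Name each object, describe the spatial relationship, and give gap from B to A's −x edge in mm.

The chair's min-x is at 0; the table's min-x is 0; gap = 0 mm.

A is a table. B is a chair. The chair is on top of the table. The gap from the chair to the table's −x edge is 0 mm.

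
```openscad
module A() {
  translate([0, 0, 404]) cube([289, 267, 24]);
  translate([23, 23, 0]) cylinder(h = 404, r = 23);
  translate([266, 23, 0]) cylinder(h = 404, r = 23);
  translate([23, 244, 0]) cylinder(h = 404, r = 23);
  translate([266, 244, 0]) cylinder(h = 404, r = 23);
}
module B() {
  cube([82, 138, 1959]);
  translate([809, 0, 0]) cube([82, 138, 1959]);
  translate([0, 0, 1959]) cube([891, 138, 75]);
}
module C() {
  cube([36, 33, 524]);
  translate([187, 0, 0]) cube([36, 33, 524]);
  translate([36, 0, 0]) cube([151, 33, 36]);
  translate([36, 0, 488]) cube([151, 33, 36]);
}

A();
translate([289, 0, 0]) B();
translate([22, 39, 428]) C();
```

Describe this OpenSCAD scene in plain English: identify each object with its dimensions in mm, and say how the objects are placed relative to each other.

A is a four-legged stool. The seat is a 289×267×24 mm slab whose top surface is at z = 428 mm; four round legs, each 46 mm in diameter, run from the floor (z = 0) to the underside of the seat, each leg's axis is inset half a diameter from the nearest pair of seat edges (so the leg's bounding box is flush with the corner).

B is a rectangular door frame: two vertical jambs of 82×138 mm section, 1959 mm tall, with a clear opening 727 mm wide between their inner faces. A header 75 mm tall and 138 mm deep lies on top of the jambs and spans the full outside width.

C is a rectangular picture frame lying in the x–z plane (depth along y). The opening is 151 mm wide (x) by 452 mm tall (z), surrounded by a border 36 mm wide on all four sides. The frame is 33 mm deep and is made of two full-height vertical stiles with two horizontal rails fitted between them.

The door frame is against the stool's +x side, with their −y faces flush. The picture frame is on top of the stool.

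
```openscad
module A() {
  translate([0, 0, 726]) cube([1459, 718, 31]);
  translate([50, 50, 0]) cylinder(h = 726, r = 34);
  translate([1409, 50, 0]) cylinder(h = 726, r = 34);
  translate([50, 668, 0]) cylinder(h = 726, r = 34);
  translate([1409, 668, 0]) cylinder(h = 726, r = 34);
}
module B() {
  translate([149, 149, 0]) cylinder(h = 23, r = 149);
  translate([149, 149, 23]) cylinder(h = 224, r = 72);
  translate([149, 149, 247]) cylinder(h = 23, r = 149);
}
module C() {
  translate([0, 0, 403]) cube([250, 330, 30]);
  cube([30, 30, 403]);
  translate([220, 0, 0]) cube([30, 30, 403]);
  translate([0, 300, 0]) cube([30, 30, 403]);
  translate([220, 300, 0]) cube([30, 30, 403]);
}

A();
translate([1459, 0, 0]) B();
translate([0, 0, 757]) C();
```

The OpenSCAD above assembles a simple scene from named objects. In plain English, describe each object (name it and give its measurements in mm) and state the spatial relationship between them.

A is a table: top 1459 mm (x) × 718 mm (y), 31 mm thick, upper face at z = 757 mm, on four round legs of 68 mm diameter, each leg's bounding box inset 16 mm from the nearest pair of top edges, running from z = 0 to the bottom of the top.

B is a spool: two coaxial disc flanges of radius 149 mm and thickness 23 mm, joined by a core cylinder of radius 72 mm and height 224 mm. The lower flange rests on z = 0 and the three cylinders share a vertical axis.

C is a four-legged stool. The seat is 250×330 mm, 30 mm thick, top at z = 433 mm. It stands on four square legs, each 30×30 mm in cross-section, from z = 0 to the seat underside, each flush with a corner of the seat.

The spool is against the table's +x side, with their −y faces flush. The stool is on top of the table.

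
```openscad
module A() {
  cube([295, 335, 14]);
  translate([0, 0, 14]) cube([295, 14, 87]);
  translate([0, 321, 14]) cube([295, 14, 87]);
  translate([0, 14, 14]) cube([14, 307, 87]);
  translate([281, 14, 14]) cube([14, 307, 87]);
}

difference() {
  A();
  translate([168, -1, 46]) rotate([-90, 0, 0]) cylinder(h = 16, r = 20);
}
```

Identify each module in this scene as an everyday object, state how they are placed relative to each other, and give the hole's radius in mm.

The subtracted cylinder has r = 20 mm.

A is an open box. The open box has a circular hole through its front wall. The hole's radius is 20 mm.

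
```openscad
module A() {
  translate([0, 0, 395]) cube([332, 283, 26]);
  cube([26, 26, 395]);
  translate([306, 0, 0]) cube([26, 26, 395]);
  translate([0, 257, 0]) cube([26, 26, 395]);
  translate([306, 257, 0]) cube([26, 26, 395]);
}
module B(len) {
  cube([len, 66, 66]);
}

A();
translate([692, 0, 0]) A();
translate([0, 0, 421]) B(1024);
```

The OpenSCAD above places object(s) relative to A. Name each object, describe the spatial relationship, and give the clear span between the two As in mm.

A is a stool. B is a beam. A beam spans the tops of two stools. The clear span between the two stools is 360 mm.

Second stool starts at x = 692; first ends at x = 332; clear span = 692 − 332 = 360 mm.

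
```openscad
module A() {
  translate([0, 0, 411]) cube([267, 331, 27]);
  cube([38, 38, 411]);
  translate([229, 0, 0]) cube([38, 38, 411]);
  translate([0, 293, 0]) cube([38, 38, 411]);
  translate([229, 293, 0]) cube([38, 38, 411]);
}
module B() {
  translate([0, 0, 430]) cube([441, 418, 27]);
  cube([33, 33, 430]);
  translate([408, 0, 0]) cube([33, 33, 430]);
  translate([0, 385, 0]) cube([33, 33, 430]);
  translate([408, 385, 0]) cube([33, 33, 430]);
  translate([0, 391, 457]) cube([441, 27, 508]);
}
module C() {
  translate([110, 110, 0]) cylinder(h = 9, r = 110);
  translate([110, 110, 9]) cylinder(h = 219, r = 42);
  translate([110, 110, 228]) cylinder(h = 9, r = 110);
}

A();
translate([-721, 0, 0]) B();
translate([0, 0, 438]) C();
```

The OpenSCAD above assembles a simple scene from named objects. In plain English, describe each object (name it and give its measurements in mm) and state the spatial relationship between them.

A is a four-legged stool. The seat is a 267×331×27 mm slab whose top surface is at z = 438 mm; four square legs, each 38×38 mm in cross-section, run from the floor (z = 0) to the underside of the seat, each flush with a corner of the seat.

B is a chair: 441×418 mm seat, 27 mm thick, top at z = 457 mm, on four 33 mm square corner legs flush with the seat edges. A 27 mm thick backrest slab spans the full seat width, extending 508 mm above the seat top, its back face flush with the seat's +y edge.

C is a spool: two coaxial disc flanges of radius 110 mm and thickness 9 mm, joined by a core cylinder of radius 42 mm and height 219 mm. The lower flange rests on z = 0 and the three cylinders share a vertical axis.

The chair is on the floor beside the stool on its −x side. The spool is on top of the stool.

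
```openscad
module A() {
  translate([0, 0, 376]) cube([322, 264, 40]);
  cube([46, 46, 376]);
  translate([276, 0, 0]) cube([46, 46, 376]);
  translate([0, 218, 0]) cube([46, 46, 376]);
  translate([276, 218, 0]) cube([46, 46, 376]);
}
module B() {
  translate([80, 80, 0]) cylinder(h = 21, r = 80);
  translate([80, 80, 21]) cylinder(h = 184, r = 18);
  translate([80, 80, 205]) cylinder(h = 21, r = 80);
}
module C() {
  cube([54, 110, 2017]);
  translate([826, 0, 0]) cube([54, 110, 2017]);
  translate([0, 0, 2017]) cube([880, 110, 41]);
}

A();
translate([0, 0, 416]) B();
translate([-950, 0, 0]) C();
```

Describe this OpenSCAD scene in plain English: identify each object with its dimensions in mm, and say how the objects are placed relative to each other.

A is a four-legged stool. The seat is 322×264 mm, 40 mm thick, top at z = 416 mm. It stands on four square legs, each 46×46 mm in cross-section, from z = 0 to the seat underside, each flush with a corner of the seat.

B is a spool: two coaxial disc flanges of radius 80 mm and thickness 21 mm, joined by a core cylinder of radius 18 mm and height 184 mm. The lower flange rests on z = 0 and the three cylinders share a vertical axis.

C is a rectangular door frame: two vertical jambs of 54×110 mm section, 2017 mm tall, with a clear opening 772 mm wide between their inner faces. A header 41 mm tall and 110 mm deep lies on top of the jambs and spans the full outside width.

The spool is on top of the stool. The door frame is on the floor beside the stool on its −x side.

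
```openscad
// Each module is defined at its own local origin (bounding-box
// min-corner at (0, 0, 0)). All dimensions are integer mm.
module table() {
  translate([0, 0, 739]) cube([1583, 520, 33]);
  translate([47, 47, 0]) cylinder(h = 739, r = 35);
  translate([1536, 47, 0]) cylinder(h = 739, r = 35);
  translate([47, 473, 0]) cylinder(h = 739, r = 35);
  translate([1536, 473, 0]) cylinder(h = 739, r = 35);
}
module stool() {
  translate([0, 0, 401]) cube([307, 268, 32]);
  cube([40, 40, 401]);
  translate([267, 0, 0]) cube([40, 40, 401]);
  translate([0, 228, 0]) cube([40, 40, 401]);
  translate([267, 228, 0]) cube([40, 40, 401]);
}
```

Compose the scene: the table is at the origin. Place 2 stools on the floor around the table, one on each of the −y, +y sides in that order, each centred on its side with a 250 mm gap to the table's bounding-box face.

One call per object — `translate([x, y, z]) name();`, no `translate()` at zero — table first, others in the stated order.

table();
translate([638, -518, 0]) stool();
translate([638, 770, 0]) stool();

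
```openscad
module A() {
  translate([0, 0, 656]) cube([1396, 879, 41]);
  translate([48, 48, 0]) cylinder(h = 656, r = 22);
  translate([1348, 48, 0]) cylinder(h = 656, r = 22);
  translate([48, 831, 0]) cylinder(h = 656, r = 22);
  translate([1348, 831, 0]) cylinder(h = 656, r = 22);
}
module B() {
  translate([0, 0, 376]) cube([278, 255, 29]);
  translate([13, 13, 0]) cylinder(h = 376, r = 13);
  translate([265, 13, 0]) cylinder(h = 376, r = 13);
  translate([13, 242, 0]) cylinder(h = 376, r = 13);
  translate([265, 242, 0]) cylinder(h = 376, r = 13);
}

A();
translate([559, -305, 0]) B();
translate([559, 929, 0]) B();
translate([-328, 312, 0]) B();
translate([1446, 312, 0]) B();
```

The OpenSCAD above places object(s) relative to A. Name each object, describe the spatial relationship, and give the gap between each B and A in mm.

Each stool's nearest face is 50 mm from the table's bounding box.

A is a table. B is a stool. Four stools sit around the table at the −y, +y, −x, +x sides. The gap between each stool and the table is 50 mm.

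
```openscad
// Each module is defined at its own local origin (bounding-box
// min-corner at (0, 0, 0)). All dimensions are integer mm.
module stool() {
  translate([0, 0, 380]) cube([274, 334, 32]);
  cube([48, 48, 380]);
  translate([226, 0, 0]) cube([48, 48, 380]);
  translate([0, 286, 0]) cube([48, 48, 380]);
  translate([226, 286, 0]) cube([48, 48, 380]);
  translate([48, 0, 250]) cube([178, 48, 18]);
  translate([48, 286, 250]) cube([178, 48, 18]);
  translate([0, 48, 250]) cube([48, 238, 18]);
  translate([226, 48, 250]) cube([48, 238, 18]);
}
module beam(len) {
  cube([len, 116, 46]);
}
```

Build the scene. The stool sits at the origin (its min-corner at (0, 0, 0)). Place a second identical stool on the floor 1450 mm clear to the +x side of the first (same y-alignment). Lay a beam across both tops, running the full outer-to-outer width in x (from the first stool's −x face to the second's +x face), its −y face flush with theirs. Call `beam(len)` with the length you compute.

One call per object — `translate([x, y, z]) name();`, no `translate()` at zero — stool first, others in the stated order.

stool();
translate([1724, 0, 0]) stool();
translate([0, 0, 412]) beam(1998);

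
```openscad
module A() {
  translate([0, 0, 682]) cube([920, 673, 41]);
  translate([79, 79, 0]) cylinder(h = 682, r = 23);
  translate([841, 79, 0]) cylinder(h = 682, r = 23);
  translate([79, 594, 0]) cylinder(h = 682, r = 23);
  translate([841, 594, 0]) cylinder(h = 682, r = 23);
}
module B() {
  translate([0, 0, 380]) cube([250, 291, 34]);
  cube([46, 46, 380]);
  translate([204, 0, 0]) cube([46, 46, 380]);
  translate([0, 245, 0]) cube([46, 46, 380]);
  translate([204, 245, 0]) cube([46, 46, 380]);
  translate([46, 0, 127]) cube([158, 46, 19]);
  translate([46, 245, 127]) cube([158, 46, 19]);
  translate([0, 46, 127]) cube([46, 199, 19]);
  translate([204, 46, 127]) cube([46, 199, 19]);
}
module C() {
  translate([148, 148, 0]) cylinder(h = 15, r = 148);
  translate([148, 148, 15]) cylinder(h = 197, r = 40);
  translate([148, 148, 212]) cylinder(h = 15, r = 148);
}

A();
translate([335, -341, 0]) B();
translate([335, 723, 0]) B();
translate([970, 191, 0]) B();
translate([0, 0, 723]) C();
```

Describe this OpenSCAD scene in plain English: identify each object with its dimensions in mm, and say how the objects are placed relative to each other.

A is a rectangular dining table. The top is 920×673×41 mm with its upper surface at z = 723 mm. It stands on four round legs of 46 mm diameter, each leg's bounding box inset 56 mm from the nearest pair of top edges, running from the floor to the underside of the top.

B is a simple wooden stool: a rectangular seat 250 mm (x) by 291 mm (y), 34 mm thick, top face at z = 414 mm, on four square legs, each 46×46 mm in cross-section. The legs rest on z = 0, each flush with a corner of the seat. Four stretchers, 46 mm wide and 19 mm tall, connect adjacent legs with their undersides at z = 127 mm, each running between the inner faces of the legs it joins and aligned with the legs' outer faces on the other axis.

C is a spool: two coaxial disc flanges of radius 148 mm and thickness 15 mm, joined by a core cylinder of radius 40 mm and height 197 mm. The lower flange rests on z = 0 and the three cylinders share a vertical axis.

Three stools sit around the table at the −y, +y, +x sides. The spool is on top of the table.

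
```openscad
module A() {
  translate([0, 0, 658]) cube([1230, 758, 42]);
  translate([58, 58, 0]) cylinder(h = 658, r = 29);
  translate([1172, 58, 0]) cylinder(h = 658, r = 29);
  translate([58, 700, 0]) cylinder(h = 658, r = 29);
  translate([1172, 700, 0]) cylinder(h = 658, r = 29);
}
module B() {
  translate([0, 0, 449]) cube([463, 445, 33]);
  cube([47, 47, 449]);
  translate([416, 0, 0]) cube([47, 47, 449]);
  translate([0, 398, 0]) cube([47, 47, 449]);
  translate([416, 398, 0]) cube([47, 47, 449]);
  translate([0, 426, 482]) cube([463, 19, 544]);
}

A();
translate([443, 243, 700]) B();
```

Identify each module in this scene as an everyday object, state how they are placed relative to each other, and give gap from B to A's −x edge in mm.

The chair's min-x is at 443; the table's min-x is 0; gap = 443 mm.

A is a table. B is a chair. The chair is on top of the table. The gap from the chair to the table's −x edge is 443 mm.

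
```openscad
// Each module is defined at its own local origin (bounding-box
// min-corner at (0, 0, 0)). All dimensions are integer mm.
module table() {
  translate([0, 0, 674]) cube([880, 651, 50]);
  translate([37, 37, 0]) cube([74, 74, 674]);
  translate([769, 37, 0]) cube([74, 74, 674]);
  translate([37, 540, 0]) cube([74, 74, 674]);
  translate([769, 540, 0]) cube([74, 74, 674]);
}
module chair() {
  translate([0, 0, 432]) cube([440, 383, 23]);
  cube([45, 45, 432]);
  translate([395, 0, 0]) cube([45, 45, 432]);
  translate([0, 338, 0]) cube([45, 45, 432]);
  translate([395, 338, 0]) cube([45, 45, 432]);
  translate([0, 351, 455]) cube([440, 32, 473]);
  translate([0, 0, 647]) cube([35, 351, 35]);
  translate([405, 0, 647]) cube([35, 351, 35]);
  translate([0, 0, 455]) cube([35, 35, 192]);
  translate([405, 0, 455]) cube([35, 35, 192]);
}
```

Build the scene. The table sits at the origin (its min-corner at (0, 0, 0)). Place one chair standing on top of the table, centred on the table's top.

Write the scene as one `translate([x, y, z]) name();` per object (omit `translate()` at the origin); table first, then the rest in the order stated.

table();
translate([220, 134, 724]) chair();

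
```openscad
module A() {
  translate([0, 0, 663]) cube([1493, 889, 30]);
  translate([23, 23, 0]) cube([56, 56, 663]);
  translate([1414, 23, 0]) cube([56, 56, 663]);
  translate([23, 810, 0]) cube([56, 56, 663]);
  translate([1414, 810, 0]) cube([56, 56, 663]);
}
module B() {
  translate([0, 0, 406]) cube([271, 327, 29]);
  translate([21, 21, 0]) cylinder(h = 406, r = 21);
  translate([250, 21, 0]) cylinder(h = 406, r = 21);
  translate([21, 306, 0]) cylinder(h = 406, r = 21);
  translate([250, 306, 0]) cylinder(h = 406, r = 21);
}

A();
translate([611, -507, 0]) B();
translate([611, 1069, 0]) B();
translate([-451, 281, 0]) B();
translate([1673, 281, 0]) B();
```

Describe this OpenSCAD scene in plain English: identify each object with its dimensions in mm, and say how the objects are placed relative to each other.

A is a table with a 1493×889 mm rectangular top, 30 mm thick, top surface at z = 693 mm, supported by four 56×56 mm square legs, each inset 23 mm from the nearest pair of top edges, running from the floor.

B is a four-legged stool. The seat is a 271×327×29 mm slab whose top surface is at z = 435 mm; four round legs, each 42 mm in diameter, run from the floor (z = 0) to the underside of the seat, each leg's axis is inset half a diameter from the nearest pair of seat edges (so the leg's bounding box is flush with the corner).

Four stools sit around the table at the −y, +y, −x, +x sides.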